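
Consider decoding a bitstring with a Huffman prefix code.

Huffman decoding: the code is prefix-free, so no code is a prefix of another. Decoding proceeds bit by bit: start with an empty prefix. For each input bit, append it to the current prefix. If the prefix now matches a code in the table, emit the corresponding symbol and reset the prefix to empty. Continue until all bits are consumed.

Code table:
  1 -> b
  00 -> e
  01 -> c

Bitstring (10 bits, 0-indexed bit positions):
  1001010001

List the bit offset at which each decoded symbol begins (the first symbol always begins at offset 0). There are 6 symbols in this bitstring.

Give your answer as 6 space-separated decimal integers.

Bit 0: prefix='1' -> emit 'b', reset
Bit 1: prefix='0' (no match yet)
Bit 2: prefix='00' -> emit 'e', reset
Bit 3: prefix='1' -> emit 'b', reset
Bit 4: prefix='0' (no match yet)
Bit 5: prefix='01' -> emit 'c', reset
Bit 6: prefix='0' (no match yet)
Bit 7: prefix='00' -> emit 'e', reset
Bit 8: prefix='0' (no match yet)
Bit 9: prefix='01' -> emit 'c', reset

Answer: 0 1 3 4 6 8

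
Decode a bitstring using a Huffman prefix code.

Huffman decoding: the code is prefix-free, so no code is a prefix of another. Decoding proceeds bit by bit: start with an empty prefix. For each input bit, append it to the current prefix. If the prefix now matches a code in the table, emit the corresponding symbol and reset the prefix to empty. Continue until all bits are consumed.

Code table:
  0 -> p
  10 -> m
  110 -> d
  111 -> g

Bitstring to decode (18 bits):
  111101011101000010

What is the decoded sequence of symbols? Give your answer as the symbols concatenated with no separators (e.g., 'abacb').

Answer: gmmgpmpppm

Derivation:
Bit 0: prefix='1' (no match yet)
Bit 1: prefix='11' (no match yet)
Bit 2: prefix='111' -> emit 'g', reset
Bit 3: prefix='1' (no match yet)
Bit 4: prefix='10' -> emit 'm', reset
Bit 5: prefix='1' (no match yet)
Bit 6: prefix='10' -> emit 'm', reset
Bit 7: prefix='1' (no match yet)
Bit 8: prefix='11' (no match yet)
Bit 9: prefix='111' -> emit 'g', reset
Bit 10: prefix='0' -> emit 'p', reset
Bit 11: prefix='1' (no match yet)
Bit 12: prefix='10' -> emit 'm', reset
Bit 13: prefix='0' -> emit 'p', reset
Bit 14: prefix='0' -> emit 'p', reset
Bit 15: prefix='0' -> emit 'p', reset
Bit 16: prefix='1' (no match yet)
Bit 17: prefix='10' -> emit 'm', reset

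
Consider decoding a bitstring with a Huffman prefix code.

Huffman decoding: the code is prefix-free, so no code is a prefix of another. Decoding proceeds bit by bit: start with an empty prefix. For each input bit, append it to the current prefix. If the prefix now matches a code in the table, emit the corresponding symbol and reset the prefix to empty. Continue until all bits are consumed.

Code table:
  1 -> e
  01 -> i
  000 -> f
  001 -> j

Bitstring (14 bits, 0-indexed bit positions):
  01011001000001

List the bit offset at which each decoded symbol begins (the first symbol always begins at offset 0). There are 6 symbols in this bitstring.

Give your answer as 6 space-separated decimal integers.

Answer: 0 2 4 5 8 11

Derivation:
Bit 0: prefix='0' (no match yet)
Bit 1: prefix='01' -> emit 'i', reset
Bit 2: prefix='0' (no match yet)
Bit 3: prefix='01' -> emit 'i', reset
Bit 4: prefix='1' -> emit 'e', reset
Bit 5: prefix='0' (no match yet)
Bit 6: prefix='00' (no match yet)
Bit 7: prefix='001' -> emit 'j', reset
Bit 8: prefix='0' (no match yet)
Bit 9: prefix='00' (no match yet)
Bit 10: prefix='000' -> emit 'f', reset
Bit 11: prefix='0' (no match yet)
Bit 12: prefix='00' (no match yet)
Bit 13: prefix='001' -> emit 'j', reset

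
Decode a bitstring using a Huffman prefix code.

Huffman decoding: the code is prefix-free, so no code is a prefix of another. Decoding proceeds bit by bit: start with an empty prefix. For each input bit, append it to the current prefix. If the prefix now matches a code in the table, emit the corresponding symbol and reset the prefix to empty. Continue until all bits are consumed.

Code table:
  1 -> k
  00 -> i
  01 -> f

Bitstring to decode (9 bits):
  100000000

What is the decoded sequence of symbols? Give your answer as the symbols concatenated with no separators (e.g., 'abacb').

Bit 0: prefix='1' -> emit 'k', reset
Bit 1: prefix='0' (no match yet)
Bit 2: prefix='00' -> emit 'i', reset
Bit 3: prefix='0' (no match yet)
Bit 4: prefix='00' -> emit 'i', reset
Bit 5: prefix='0' (no match yet)
Bit 6: prefix='00' -> emit 'i', reset
Bit 7: prefix='0' (no match yet)
Bit 8: prefix='00' -> emit 'i', reset

Answer: kiiii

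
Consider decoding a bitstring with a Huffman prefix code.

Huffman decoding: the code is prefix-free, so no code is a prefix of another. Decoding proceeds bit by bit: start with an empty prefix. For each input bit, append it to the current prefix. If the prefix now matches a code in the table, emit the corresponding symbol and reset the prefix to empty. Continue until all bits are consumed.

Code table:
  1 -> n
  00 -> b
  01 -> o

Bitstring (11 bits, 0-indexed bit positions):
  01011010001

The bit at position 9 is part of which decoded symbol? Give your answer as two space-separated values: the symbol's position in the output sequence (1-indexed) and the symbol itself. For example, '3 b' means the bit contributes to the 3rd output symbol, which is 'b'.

Answer: 6 o

Derivation:
Bit 0: prefix='0' (no match yet)
Bit 1: prefix='01' -> emit 'o', reset
Bit 2: prefix='0' (no match yet)
Bit 3: prefix='01' -> emit 'o', reset
Bit 4: prefix='1' -> emit 'n', reset
Bit 5: prefix='0' (no match yet)
Bit 6: prefix='01' -> emit 'o', reset
Bit 7: prefix='0' (no match yet)
Bit 8: prefix='00' -> emit 'b', reset
Bit 9: prefix='0' (no match yet)
Bit 10: prefix='01' -> emit 'o', reset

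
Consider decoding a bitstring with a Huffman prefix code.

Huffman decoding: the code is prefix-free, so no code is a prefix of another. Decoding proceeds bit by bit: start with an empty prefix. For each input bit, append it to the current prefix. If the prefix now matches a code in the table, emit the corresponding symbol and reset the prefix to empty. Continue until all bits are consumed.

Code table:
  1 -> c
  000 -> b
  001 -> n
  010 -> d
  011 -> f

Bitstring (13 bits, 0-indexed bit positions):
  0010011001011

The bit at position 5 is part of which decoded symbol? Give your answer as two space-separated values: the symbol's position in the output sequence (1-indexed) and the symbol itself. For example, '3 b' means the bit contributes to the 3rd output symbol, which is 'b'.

Bit 0: prefix='0' (no match yet)
Bit 1: prefix='00' (no match yet)
Bit 2: prefix='001' -> emit 'n', reset
Bit 3: prefix='0' (no match yet)
Bit 4: prefix='00' (no match yet)
Bit 5: prefix='001' -> emit 'n', reset
Bit 6: prefix='1' -> emit 'c', reset
Bit 7: prefix='0' (no match yet)
Bit 8: prefix='00' (no match yet)
Bit 9: prefix='001' -> emit 'n', reset

Answer: 2 n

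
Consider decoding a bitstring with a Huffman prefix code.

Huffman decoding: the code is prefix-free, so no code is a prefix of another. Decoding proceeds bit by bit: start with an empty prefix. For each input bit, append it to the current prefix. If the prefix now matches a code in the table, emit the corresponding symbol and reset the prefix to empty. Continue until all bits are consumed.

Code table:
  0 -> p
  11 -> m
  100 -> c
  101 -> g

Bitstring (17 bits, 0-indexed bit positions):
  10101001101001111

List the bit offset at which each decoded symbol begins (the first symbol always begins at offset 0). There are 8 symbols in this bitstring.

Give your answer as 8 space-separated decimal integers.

Bit 0: prefix='1' (no match yet)
Bit 1: prefix='10' (no match yet)
Bit 2: prefix='101' -> emit 'g', reset
Bit 3: prefix='0' -> emit 'p', reset
Bit 4: prefix='1' (no match yet)
Bit 5: prefix='10' (no match yet)
Bit 6: prefix='100' -> emit 'c', reset
Bit 7: prefix='1' (no match yet)
Bit 8: prefix='11' -> emit 'm', reset
Bit 9: prefix='0' -> emit 'p', reset
Bit 10: prefix='1' (no match yet)
Bit 11: prefix='10' (no match yet)
Bit 12: prefix='100' -> emit 'c', reset
Bit 13: prefix='1' (no match yet)
Bit 14: prefix='11' -> emit 'm', reset
Bit 15: prefix='1' (no match yet)
Bit 16: prefix='11' -> emit 'm', reset

Answer: 0 3 4 7 9 10 13 15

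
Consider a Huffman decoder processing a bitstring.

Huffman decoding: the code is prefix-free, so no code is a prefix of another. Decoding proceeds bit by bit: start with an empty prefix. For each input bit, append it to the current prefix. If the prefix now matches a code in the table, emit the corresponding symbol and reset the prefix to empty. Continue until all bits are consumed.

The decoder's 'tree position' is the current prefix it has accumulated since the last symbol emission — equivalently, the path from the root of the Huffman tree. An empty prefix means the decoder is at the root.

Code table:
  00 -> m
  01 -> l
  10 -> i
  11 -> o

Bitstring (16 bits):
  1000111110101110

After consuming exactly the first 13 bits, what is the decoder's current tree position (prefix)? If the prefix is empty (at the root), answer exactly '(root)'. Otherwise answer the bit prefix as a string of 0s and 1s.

Answer: 1

Derivation:
Bit 0: prefix='1' (no match yet)
Bit 1: prefix='10' -> emit 'i', reset
Bit 2: prefix='0' (no match yet)
Bit 3: prefix='00' -> emit 'm', reset
Bit 4: prefix='1' (no match yet)
Bit 5: prefix='11' -> emit 'o', reset
Bit 6: prefix='1' (no match yet)
Bit 7: prefix='11' -> emit 'o', reset
Bit 8: prefix='1' (no match yet)
Bit 9: prefix='10' -> emit 'i', reset
Bit 10: prefix='1' (no match yet)
Bit 11: prefix='10' -> emit 'i', reset
Bit 12: prefix='1' (no match yet)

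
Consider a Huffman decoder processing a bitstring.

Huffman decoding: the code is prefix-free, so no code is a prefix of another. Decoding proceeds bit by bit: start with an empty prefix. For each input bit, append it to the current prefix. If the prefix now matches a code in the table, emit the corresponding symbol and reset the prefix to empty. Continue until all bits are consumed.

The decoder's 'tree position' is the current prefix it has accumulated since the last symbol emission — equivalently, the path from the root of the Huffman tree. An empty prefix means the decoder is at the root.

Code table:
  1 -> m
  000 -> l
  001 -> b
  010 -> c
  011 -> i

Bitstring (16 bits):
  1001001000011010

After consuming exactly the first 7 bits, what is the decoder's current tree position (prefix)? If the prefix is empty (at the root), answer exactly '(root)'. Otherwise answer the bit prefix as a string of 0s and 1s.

Bit 0: prefix='1' -> emit 'm', reset
Bit 1: prefix='0' (no match yet)
Bit 2: prefix='00' (no match yet)
Bit 3: prefix='001' -> emit 'b', reset
Bit 4: prefix='0' (no match yet)
Bit 5: prefix='00' (no match yet)
Bit 6: prefix='001' -> emit 'b', reset

Answer: (root)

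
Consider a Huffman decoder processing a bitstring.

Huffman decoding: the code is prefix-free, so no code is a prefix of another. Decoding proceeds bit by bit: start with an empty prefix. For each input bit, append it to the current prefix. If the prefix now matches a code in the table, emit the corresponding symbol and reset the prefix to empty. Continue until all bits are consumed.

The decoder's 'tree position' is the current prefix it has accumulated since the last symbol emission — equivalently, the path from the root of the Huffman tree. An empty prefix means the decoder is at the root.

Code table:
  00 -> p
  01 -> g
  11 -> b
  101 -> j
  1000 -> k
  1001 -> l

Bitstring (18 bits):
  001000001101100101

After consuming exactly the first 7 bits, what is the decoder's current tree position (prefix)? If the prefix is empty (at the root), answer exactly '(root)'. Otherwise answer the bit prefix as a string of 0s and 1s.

Bit 0: prefix='0' (no match yet)
Bit 1: prefix='00' -> emit 'p', reset
Bit 2: prefix='1' (no match yet)
Bit 3: prefix='10' (no match yet)
Bit 4: prefix='100' (no match yet)
Bit 5: prefix='1000' -> emit 'k', reset
Bit 6: prefix='0' (no match yet)

Answer: 0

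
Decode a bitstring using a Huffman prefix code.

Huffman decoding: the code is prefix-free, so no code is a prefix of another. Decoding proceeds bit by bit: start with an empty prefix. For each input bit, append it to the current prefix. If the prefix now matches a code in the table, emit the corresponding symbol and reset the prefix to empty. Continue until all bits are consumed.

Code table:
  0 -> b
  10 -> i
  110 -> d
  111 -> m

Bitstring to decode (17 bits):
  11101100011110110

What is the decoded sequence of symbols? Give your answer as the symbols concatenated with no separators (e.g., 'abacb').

Answer: mbdbbmid

Derivation:
Bit 0: prefix='1' (no match yet)
Bit 1: prefix='11' (no match yet)
Bit 2: prefix='111' -> emit 'm', reset
Bit 3: prefix='0' -> emit 'b', reset
Bit 4: prefix='1' (no match yet)
Bit 5: prefix='11' (no match yet)
Bit 6: prefix='110' -> emit 'd', reset
Bit 7: prefix='0' -> emit 'b', reset
Bit 8: prefix='0' -> emit 'b', reset
Bit 9: prefix='1' (no match yet)
Bit 10: prefix='11' (no match yet)
Bit 11: prefix='111' -> emit 'm', reset
Bit 12: prefix='1' (no match yet)
Bit 13: prefix='10' -> emit 'i', reset
Bit 14: prefix='1' (no match yet)
Bit 15: prefix='11' (no match yet)
Bit 16: prefix='110' -> emit 'd', reset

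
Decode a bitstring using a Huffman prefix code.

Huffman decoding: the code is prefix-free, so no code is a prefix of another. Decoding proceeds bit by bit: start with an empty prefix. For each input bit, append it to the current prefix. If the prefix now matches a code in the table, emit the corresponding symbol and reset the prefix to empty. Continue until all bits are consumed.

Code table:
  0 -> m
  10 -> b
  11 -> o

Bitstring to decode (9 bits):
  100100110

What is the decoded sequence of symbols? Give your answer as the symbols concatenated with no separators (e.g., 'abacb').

Bit 0: prefix='1' (no match yet)
Bit 1: prefix='10' -> emit 'b', reset
Bit 2: prefix='0' -> emit 'm', reset
Bit 3: prefix='1' (no match yet)
Bit 4: prefix='10' -> emit 'b', reset
Bit 5: prefix='0' -> emit 'm', reset
Bit 6: prefix='1' (no match yet)
Bit 7: prefix='11' -> emit 'o', reset
Bit 8: prefix='0' -> emit 'm', reset

Answer: bmbmom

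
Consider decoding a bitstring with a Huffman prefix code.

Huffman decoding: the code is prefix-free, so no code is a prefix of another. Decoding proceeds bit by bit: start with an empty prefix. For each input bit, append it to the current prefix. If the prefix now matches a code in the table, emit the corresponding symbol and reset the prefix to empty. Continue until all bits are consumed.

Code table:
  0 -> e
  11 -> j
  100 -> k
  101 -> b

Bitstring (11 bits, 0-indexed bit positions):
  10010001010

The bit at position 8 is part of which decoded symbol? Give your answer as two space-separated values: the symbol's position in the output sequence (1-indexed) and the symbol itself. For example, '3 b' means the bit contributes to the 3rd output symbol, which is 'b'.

Answer: 4 b

Derivation:
Bit 0: prefix='1' (no match yet)
Bit 1: prefix='10' (no match yet)
Bit 2: prefix='100' -> emit 'k', reset
Bit 3: prefix='1' (no match yet)
Bit 4: prefix='10' (no match yet)
Bit 5: prefix='100' -> emit 'k', reset
Bit 6: prefix='0' -> emit 'e', reset
Bit 7: prefix='1' (no match yet)
Bit 8: prefix='10' (no match yet)
Bit 9: prefix='101' -> emit 'b', reset
Bit 10: prefix='0' -> emit 'e', reset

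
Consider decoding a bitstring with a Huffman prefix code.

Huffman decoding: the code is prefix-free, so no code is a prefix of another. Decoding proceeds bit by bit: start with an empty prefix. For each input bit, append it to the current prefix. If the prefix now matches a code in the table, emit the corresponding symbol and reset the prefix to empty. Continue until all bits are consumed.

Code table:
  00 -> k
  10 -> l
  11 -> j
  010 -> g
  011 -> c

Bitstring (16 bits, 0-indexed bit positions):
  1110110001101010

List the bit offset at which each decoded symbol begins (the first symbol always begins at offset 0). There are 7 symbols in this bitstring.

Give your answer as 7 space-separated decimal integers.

Answer: 0 2 4 6 8 11 14

Derivation:
Bit 0: prefix='1' (no match yet)
Bit 1: prefix='11' -> emit 'j', reset
Bit 2: prefix='1' (no match yet)
Bit 3: prefix='10' -> emit 'l', reset
Bit 4: prefix='1' (no match yet)
Bit 5: prefix='11' -> emit 'j', reset
Bit 6: prefix='0' (no match yet)
Bit 7: prefix='00' -> emit 'k', reset
Bit 8: prefix='0' (no match yet)
Bit 9: prefix='01' (no match yet)
Bit 10: prefix='011' -> emit 'c', reset
Bit 11: prefix='0' (no match yet)
Bit 12: prefix='01' (no match yet)
Bit 13: prefix='010' -> emit 'g', reset
Bit 14: prefix='1' (no match yet)
Bit 15: prefix='10' -> emit 'l', reset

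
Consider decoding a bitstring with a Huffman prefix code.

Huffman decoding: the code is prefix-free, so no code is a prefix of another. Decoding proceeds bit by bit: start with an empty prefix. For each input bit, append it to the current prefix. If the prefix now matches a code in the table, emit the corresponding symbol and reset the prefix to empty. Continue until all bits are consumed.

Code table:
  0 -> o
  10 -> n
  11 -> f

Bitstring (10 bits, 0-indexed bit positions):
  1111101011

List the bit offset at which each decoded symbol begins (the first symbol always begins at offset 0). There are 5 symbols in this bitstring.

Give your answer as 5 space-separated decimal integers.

Bit 0: prefix='1' (no match yet)
Bit 1: prefix='11' -> emit 'f', reset
Bit 2: prefix='1' (no match yet)
Bit 3: prefix='11' -> emit 'f', reset
Bit 4: prefix='1' (no match yet)
Bit 5: prefix='10' -> emit 'n', reset
Bit 6: prefix='1' (no match yet)
Bit 7: prefix='10' -> emit 'n', reset
Bit 8: prefix='1' (no match yet)
Bit 9: prefix='11' -> emit 'f', reset

Answer: 0 2 4 6 8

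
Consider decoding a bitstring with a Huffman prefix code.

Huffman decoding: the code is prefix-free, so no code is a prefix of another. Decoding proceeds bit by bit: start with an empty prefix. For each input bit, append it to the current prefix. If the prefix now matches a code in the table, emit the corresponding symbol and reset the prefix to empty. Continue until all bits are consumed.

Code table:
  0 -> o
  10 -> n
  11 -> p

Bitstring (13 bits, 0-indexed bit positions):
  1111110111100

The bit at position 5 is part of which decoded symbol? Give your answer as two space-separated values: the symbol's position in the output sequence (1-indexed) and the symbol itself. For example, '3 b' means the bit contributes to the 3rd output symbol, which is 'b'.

Bit 0: prefix='1' (no match yet)
Bit 1: prefix='11' -> emit 'p', reset
Bit 2: prefix='1' (no match yet)
Bit 3: prefix='11' -> emit 'p', reset
Bit 4: prefix='1' (no match yet)
Bit 5: prefix='11' -> emit 'p', reset
Bit 6: prefix='0' -> emit 'o', reset
Bit 7: prefix='1' (no match yet)
Bit 8: prefix='11' -> emit 'p', reset
Bit 9: prefix='1' (no match yet)

Answer: 3 p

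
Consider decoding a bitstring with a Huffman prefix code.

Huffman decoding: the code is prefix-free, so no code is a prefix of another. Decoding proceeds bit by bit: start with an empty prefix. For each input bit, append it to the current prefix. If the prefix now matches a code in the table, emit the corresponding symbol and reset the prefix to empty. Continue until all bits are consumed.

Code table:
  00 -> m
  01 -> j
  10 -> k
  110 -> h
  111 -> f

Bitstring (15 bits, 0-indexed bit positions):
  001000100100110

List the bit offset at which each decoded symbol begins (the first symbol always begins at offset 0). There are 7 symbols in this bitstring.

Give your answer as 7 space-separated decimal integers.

Answer: 0 2 4 6 8 10 12

Derivation:
Bit 0: prefix='0' (no match yet)
Bit 1: prefix='00' -> emit 'm', reset
Bit 2: prefix='1' (no match yet)
Bit 3: prefix='10' -> emit 'k', reset
Bit 4: prefix='0' (no match yet)
Bit 5: prefix='00' -> emit 'm', reset
Bit 6: prefix='1' (no match yet)
Bit 7: prefix='10' -> emit 'k', reset
Bit 8: prefix='0' (no match yet)
Bit 9: prefix='01' -> emit 'j', reset
Bit 10: prefix='0' (no match yet)
Bit 11: prefix='00' -> emit 'm', reset
Bit 12: prefix='1' (no match yet)
Bit 13: prefix='11' (no match yet)
Bit 14: prefix='110' -> emit 'h', reset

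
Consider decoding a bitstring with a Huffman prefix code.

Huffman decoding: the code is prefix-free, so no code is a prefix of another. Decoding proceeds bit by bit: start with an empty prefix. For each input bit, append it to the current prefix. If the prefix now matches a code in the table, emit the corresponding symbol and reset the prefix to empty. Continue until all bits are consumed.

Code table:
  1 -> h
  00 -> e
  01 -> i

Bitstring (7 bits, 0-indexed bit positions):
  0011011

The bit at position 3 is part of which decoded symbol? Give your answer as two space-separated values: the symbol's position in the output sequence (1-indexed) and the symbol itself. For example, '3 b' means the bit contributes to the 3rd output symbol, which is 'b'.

Bit 0: prefix='0' (no match yet)
Bit 1: prefix='00' -> emit 'e', reset
Bit 2: prefix='1' -> emit 'h', reset
Bit 3: prefix='1' -> emit 'h', reset
Bit 4: prefix='0' (no match yet)
Bit 5: prefix='01' -> emit 'i', reset
Bit 6: prefix='1' -> emit 'h', reset

Answer: 3 h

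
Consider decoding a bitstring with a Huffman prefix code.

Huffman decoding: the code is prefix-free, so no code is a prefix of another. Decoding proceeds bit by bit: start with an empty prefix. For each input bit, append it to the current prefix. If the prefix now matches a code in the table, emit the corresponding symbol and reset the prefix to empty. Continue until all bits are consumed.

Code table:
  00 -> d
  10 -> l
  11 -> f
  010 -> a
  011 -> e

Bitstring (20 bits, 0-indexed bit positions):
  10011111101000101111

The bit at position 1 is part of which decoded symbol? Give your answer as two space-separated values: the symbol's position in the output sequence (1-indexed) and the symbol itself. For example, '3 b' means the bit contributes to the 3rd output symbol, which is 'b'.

Answer: 1 l

Derivation:
Bit 0: prefix='1' (no match yet)
Bit 1: prefix='10' -> emit 'l', reset
Bit 2: prefix='0' (no match yet)
Bit 3: prefix='01' (no match yet)
Bit 4: prefix='011' -> emit 'e', reset
Bit 5: prefix='1' (no match yet)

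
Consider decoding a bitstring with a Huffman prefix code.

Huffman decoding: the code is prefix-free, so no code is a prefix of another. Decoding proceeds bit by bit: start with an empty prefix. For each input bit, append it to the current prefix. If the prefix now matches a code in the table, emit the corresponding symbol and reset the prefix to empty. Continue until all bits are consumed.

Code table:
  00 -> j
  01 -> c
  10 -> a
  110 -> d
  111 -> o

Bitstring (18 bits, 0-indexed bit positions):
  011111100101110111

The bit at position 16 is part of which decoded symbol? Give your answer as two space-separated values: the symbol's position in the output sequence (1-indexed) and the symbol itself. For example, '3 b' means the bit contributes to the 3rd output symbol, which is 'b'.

Answer: 7 o

Derivation:
Bit 0: prefix='0' (no match yet)
Bit 1: prefix='01' -> emit 'c', reset
Bit 2: prefix='1' (no match yet)
Bit 3: prefix='11' (no match yet)
Bit 4: prefix='111' -> emit 'o', reset
Bit 5: prefix='1' (no match yet)
Bit 6: prefix='11' (no match yet)
Bit 7: prefix='110' -> emit 'd', reset
Bit 8: prefix='0' (no match yet)
Bit 9: prefix='01' -> emit 'c', reset
Bit 10: prefix='0' (no match yet)
Bit 11: prefix='01' -> emit 'c', reset
Bit 12: prefix='1' (no match yet)
Bit 13: prefix='11' (no match yet)
Bit 14: prefix='110' -> emit 'd', reset
Bit 15: prefix='1' (no match yet)
Bit 16: prefix='11' (no match yet)
Bit 17: prefix='111' -> emit 'o', reset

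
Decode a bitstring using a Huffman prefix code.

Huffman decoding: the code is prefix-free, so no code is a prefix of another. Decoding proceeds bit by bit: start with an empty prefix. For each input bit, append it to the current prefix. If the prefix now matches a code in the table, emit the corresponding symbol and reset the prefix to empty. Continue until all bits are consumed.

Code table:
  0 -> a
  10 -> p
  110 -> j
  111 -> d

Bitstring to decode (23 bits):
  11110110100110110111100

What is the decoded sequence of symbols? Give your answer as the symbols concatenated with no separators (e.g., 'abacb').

Answer: dpjpajjdpa

Derivation:
Bit 0: prefix='1' (no match yet)
Bit 1: prefix='11' (no match yet)
Bit 2: prefix='111' -> emit 'd', reset
Bit 3: prefix='1' (no match yet)
Bit 4: prefix='10' -> emit 'p', reset
Bit 5: prefix='1' (no match yet)
Bit 6: prefix='11' (no match yet)
Bit 7: prefix='110' -> emit 'j', reset
Bit 8: prefix='1' (no match yet)
Bit 9: prefix='10' -> emit 'p', reset
Bit 10: prefix='0' -> emit 'a', reset
Bit 11: prefix='1' (no match yet)
Bit 12: prefix='11' (no match yet)
Bit 13: prefix='110' -> emit 'j', reset
Bit 14: prefix='1' (no match yet)
Bit 15: prefix='11' (no match yet)
Bit 16: prefix='110' -> emit 'j', reset
Bit 17: prefix='1' (no match yet)
Bit 18: prefix='11' (no match yet)
Bit 19: prefix='111' -> emit 'd', reset
Bit 20: prefix='1' (no match yet)
Bit 21: prefix='10' -> emit 'p', reset
Bit 22: prefix='0' -> emit 'a', reset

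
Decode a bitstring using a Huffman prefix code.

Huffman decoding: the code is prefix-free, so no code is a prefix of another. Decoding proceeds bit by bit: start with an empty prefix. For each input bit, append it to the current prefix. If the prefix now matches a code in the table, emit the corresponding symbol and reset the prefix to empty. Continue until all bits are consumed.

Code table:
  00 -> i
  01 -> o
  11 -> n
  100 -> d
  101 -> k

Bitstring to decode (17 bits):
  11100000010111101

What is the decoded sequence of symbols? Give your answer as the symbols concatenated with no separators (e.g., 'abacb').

Answer: ndiiknk

Derivation:
Bit 0: prefix='1' (no match yet)
Bit 1: prefix='11' -> emit 'n', reset
Bit 2: prefix='1' (no match yet)
Bit 3: prefix='10' (no match yet)
Bit 4: prefix='100' -> emit 'd', reset
Bit 5: prefix='0' (no match yet)
Bit 6: prefix='00' -> emit 'i', reset
Bit 7: prefix='0' (no match yet)
Bit 8: prefix='00' -> emit 'i', reset
Bit 9: prefix='1' (no match yet)
Bit 10: prefix='10' (no match yet)
Bit 11: prefix='101' -> emit 'k', reset
Bit 12: prefix='1' (no match yet)
Bit 13: prefix='11' -> emit 'n', reset
Bit 14: prefix='1' (no match yet)
Bit 15: prefix='10' (no match yet)
Bit 16: prefix='101' -> emit 'k', reset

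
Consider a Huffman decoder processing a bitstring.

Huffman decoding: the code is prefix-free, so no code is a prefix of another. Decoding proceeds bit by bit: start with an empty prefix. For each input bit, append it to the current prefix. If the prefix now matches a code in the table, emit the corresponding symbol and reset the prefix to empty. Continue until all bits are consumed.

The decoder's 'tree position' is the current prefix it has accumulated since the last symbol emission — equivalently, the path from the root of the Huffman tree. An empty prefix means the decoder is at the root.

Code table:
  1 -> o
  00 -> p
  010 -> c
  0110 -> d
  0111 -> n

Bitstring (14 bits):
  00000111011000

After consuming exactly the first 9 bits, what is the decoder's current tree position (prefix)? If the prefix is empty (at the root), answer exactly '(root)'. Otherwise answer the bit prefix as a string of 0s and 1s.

Bit 0: prefix='0' (no match yet)
Bit 1: prefix='00' -> emit 'p', reset
Bit 2: prefix='0' (no match yet)
Bit 3: prefix='00' -> emit 'p', reset
Bit 4: prefix='0' (no match yet)
Bit 5: prefix='01' (no match yet)
Bit 6: prefix='011' (no match yet)
Bit 7: prefix='0111' -> emit 'n', reset
Bit 8: prefix='0' (no match yet)

Answer: 0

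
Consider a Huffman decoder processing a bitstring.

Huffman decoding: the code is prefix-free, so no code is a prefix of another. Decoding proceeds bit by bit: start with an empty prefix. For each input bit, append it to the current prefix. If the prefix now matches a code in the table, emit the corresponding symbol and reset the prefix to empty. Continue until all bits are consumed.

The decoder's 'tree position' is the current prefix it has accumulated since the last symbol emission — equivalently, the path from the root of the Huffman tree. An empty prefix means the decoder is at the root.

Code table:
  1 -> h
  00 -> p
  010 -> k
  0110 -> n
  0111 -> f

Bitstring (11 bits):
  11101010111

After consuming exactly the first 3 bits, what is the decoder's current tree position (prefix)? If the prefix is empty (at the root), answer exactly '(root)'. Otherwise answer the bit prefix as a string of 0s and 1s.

Answer: (root)

Derivation:
Bit 0: prefix='1' -> emit 'h', reset
Bit 1: prefix='1' -> emit 'h', reset
Bit 2: prefix='1' -> emit 'h', reset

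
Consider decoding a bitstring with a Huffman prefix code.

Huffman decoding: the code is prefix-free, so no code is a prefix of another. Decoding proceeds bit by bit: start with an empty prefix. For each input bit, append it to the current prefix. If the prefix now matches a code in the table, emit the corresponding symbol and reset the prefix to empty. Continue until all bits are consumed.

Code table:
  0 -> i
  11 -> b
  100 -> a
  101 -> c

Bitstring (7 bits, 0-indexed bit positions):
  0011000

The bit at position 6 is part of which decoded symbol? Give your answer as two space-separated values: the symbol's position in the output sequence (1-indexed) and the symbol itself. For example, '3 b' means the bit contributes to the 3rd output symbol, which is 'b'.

Bit 0: prefix='0' -> emit 'i', reset
Bit 1: prefix='0' -> emit 'i', reset
Bit 2: prefix='1' (no match yet)
Bit 3: prefix='11' -> emit 'b', reset
Bit 4: prefix='0' -> emit 'i', reset
Bit 5: prefix='0' -> emit 'i', reset
Bit 6: prefix='0' -> emit 'i', reset

Answer: 6 i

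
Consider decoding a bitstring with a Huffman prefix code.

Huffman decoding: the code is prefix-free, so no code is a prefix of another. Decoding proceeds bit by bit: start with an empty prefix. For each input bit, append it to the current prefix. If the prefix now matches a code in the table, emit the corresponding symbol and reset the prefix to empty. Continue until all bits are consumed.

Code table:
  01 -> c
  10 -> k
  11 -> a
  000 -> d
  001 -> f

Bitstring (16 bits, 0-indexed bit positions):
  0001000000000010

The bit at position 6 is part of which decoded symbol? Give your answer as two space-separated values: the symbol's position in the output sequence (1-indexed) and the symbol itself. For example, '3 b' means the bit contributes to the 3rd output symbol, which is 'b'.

Answer: 3 d

Derivation:
Bit 0: prefix='0' (no match yet)
Bit 1: prefix='00' (no match yet)
Bit 2: prefix='000' -> emit 'd', reset
Bit 3: prefix='1' (no match yet)
Bit 4: prefix='10' -> emit 'k', reset
Bit 5: prefix='0' (no match yet)
Bit 6: prefix='00' (no match yet)
Bit 7: prefix='000' -> emit 'd', reset
Bit 8: prefix='0' (no match yet)
Bit 9: prefix='00' (no match yet)
Bit 10: prefix='000' -> emit 'd', reset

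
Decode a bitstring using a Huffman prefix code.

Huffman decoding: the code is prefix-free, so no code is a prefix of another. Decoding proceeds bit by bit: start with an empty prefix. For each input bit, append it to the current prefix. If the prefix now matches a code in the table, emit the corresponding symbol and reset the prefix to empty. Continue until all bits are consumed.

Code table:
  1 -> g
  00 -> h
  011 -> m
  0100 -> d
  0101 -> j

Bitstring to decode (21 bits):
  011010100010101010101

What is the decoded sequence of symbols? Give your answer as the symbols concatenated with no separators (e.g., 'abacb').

Bit 0: prefix='0' (no match yet)
Bit 1: prefix='01' (no match yet)
Bit 2: prefix='011' -> emit 'm', reset
Bit 3: prefix='0' (no match yet)
Bit 4: prefix='01' (no match yet)
Bit 5: prefix='010' (no match yet)
Bit 6: prefix='0101' -> emit 'j', reset
Bit 7: prefix='0' (no match yet)
Bit 8: prefix='00' -> emit 'h', reset
Bit 9: prefix='0' (no match yet)
Bit 10: prefix='01' (no match yet)
Bit 11: prefix='010' (no match yet)
Bit 12: prefix='0101' -> emit 'j', reset
Bit 13: prefix='0' (no match yet)
Bit 14: prefix='01' (no match yet)
Bit 15: prefix='010' (no match yet)
Bit 16: prefix='0101' -> emit 'j', reset
Bit 17: prefix='0' (no match yet)
Bit 18: prefix='01' (no match yet)
Bit 19: prefix='010' (no match yet)
Bit 20: prefix='0101' -> emit 'j', reset

Answer: mjhjjj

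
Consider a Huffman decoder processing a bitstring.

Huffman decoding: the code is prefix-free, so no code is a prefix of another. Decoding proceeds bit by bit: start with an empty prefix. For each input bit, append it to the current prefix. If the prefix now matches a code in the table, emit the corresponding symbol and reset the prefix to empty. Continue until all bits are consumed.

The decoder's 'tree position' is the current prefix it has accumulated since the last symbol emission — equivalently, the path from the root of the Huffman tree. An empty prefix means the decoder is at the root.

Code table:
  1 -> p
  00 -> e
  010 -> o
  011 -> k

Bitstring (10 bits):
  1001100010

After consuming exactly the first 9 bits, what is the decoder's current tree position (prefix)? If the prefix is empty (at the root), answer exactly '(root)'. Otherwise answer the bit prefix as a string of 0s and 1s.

Bit 0: prefix='1' -> emit 'p', reset
Bit 1: prefix='0' (no match yet)
Bit 2: prefix='00' -> emit 'e', reset
Bit 3: prefix='1' -> emit 'p', reset
Bit 4: prefix='1' -> emit 'p', reset
Bit 5: prefix='0' (no match yet)
Bit 6: prefix='00' -> emit 'e', reset
Bit 7: prefix='0' (no match yet)
Bit 8: prefix='01' (no match yet)

Answer: 01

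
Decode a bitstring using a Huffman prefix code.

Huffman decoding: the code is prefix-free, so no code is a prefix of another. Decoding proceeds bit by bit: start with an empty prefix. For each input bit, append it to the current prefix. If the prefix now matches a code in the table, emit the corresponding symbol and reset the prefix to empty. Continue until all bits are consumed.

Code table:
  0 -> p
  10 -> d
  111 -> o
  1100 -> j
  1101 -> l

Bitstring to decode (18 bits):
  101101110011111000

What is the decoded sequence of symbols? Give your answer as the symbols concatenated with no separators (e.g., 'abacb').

Answer: dljojp

Derivation:
Bit 0: prefix='1' (no match yet)
Bit 1: prefix='10' -> emit 'd', reset
Bit 2: prefix='1' (no match yet)
Bit 3: prefix='11' (no match yet)
Bit 4: prefix='110' (no match yet)
Bit 5: prefix='1101' -> emit 'l', reset
Bit 6: prefix='1' (no match yet)
Bit 7: prefix='11' (no match yet)
Bit 8: prefix='110' (no match yet)
Bit 9: prefix='1100' -> emit 'j', reset
Bit 10: prefix='1' (no match yet)
Bit 11: prefix='11' (no match yet)
Bit 12: prefix='111' -> emit 'o', reset
Bit 13: prefix='1' (no match yet)
Bit 14: prefix='11' (no match yet)
Bit 15: prefix='110' (no match yet)
Bit 16: prefix='1100' -> emit 'j', reset
Bit 17: prefix='0' -> emit 'p', reset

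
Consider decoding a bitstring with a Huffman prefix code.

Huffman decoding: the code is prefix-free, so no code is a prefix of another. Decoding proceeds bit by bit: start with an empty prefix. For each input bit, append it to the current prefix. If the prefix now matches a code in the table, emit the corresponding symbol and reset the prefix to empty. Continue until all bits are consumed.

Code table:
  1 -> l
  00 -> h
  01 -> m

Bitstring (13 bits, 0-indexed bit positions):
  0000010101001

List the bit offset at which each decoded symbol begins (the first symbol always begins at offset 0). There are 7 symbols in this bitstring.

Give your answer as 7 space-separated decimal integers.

Answer: 0 2 4 6 8 10 12

Derivation:
Bit 0: prefix='0' (no match yet)
Bit 1: prefix='00' -> emit 'h', reset
Bit 2: prefix='0' (no match yet)
Bit 3: prefix='00' -> emit 'h', reset
Bit 4: prefix='0' (no match yet)
Bit 5: prefix='01' -> emit 'm', reset
Bit 6: prefix='0' (no match yet)
Bit 7: prefix='01' -> emit 'm', reset
Bit 8: prefix='0' (no match yet)
Bit 9: prefix='01' -> emit 'm', reset
Bit 10: prefix='0' (no match yet)
Bit 11: prefix='00' -> emit 'h', reset
Bit 12: prefix='1' -> emit 'l', reset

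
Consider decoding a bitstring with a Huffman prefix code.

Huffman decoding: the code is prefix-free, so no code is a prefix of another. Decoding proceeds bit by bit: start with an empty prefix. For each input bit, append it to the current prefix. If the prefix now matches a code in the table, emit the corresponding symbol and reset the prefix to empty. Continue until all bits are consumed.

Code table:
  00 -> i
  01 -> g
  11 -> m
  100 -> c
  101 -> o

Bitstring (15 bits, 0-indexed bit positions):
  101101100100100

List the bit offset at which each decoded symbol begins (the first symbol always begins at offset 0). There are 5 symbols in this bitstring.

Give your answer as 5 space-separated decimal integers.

Bit 0: prefix='1' (no match yet)
Bit 1: prefix='10' (no match yet)
Bit 2: prefix='101' -> emit 'o', reset
Bit 3: prefix='1' (no match yet)
Bit 4: prefix='10' (no match yet)
Bit 5: prefix='101' -> emit 'o', reset
Bit 6: prefix='1' (no match yet)
Bit 7: prefix='10' (no match yet)
Bit 8: prefix='100' -> emit 'c', reset
Bit 9: prefix='1' (no match yet)
Bit 10: prefix='10' (no match yet)
Bit 11: prefix='100' -> emit 'c', reset
Bit 12: prefix='1' (no match yet)
Bit 13: prefix='10' (no match yet)
Bit 14: prefix='100' -> emit 'c', reset

Answer: 0 3 6 9 12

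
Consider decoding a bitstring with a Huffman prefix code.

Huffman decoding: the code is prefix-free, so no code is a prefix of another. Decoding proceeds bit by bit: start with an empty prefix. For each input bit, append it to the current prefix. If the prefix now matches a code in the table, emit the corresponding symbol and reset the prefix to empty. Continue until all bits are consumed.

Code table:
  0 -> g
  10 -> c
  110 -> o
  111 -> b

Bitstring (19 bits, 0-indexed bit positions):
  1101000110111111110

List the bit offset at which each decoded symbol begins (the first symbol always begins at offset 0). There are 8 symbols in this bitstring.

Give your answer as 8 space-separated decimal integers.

Bit 0: prefix='1' (no match yet)
Bit 1: prefix='11' (no match yet)
Bit 2: prefix='110' -> emit 'o', reset
Bit 3: prefix='1' (no match yet)
Bit 4: prefix='10' -> emit 'c', reset
Bit 5: prefix='0' -> emit 'g', reset
Bit 6: prefix='0' -> emit 'g', reset
Bit 7: prefix='1' (no match yet)
Bit 8: prefix='11' (no match yet)
Bit 9: prefix='110' -> emit 'o', reset
Bit 10: prefix='1' (no match yet)
Bit 11: prefix='11' (no match yet)
Bit 12: prefix='111' -> emit 'b', reset
Bit 13: prefix='1' (no match yet)
Bit 14: prefix='11' (no match yet)
Bit 15: prefix='111' -> emit 'b', reset
Bit 16: prefix='1' (no match yet)
Bit 17: prefix='11' (no match yet)
Bit 18: prefix='110' -> emit 'o', reset

Answer: 0 3 5 6 7 10 13 16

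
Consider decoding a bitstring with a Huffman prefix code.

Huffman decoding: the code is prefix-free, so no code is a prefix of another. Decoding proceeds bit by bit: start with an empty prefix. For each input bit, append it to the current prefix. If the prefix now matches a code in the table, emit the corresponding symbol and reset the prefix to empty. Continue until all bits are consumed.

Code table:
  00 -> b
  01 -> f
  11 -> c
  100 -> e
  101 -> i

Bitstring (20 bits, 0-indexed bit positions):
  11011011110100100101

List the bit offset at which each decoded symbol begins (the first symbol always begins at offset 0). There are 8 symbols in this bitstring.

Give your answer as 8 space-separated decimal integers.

Bit 0: prefix='1' (no match yet)
Bit 1: prefix='11' -> emit 'c', reset
Bit 2: prefix='0' (no match yet)
Bit 3: prefix='01' -> emit 'f', reset
Bit 4: prefix='1' (no match yet)
Bit 5: prefix='10' (no match yet)
Bit 6: prefix='101' -> emit 'i', reset
Bit 7: prefix='1' (no match yet)
Bit 8: prefix='11' -> emit 'c', reset
Bit 9: prefix='1' (no match yet)
Bit 10: prefix='10' (no match yet)
Bit 11: prefix='101' -> emit 'i', reset
Bit 12: prefix='0' (no match yet)
Bit 13: prefix='00' -> emit 'b', reset
Bit 14: prefix='1' (no match yet)
Bit 15: prefix='10' (no match yet)
Bit 16: prefix='100' -> emit 'e', reset
Bit 17: prefix='1' (no match yet)
Bit 18: prefix='10' (no match yet)
Bit 19: prefix='101' -> emit 'i', reset

Answer: 0 2 4 7 9 12 14 17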